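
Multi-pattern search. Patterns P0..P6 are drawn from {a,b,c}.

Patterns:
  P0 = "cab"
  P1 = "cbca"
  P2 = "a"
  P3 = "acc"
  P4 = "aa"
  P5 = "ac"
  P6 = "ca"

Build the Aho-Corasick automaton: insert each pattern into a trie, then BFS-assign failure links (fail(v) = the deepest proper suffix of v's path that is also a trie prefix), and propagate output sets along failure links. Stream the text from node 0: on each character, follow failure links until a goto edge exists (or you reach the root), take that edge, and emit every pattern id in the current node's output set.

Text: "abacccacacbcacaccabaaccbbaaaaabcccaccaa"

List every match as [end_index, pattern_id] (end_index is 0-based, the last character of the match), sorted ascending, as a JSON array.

Construct AC machine:
Trie (insert patterns):
  0='ε' goto a→7 c→1
  1='c' goto a→2 b→4
  2='ca' goto b→3  [P6 ends]
  3='cab' goto ·  [P0 ends]
  4='cb' goto c→5
  5='cbc' goto a→6
  6='cbca' goto ·  [P1 ends]
  7='a' goto a→10 c→8  [P2 ends]
  8='ac' goto c→9  [P5 ends]
  9='acc' goto ·  [P3 ends]
  10='aa' goto ·  [P4 ends]

BFS fail/out derivation:
  fail(1) 'c': from fail(0)=0 chase 'c': 0 ⇒ 0;  out=∅∪out(0)=∅
  fail(7) 'a': from fail(0)=0 chase 'a': 0 ⇒ 0;  out={2}∪out(0)={2}
  fail(2) 'ca': from fail(1)=0 chase 'a': 0 ⇒ 7;  out={6}∪out(7)={2,6}
  fail(4) 'cb': from fail(1)=0 chase 'b': 0 ⇒ 0;  out=∅∪out(0)=∅
  fail(8) 'ac': from fail(7)=0 chase 'c': 0 ⇒ 1;  out={5}∪out(1)={5}
  fail(10) 'aa': from fail(7)=0 chase 'a': 0 ⇒ 7;  out={4}∪out(7)={2,4}
  fail(3) 'cab': from fail(2)=7 chase 'b': 7→0 ⇒ 0;  out={0}∪out(0)={0}
  fail(5) 'cbc': from fail(4)=0 chase 'c': 0 ⇒ 1;  out=∅∪out(1)=∅
  fail(9) 'acc': from fail(8)=1 chase 'c': 1→0 ⇒ 1;  out={3}∪out(1)={3}
  fail(6) 'cbca': from fail(5)=1 chase 'a': 1 ⇒ 2;  out={1}∪out(2)={1,2,6}

Run:
i=0 'a': node 0→7  → match P2@[0:0]
i=1 'b': node 7→0 (via fail)
i=2 'a': node 0→7  → match P2@[2:2]
i=3 'c': node 7→8  → match P5@[2:3]
i=4 'c': node 8→9  → match P3@[2:4]
i=5 'c': node 9→1 (via fail)
i=6 'a': node 1→2  → match P2@[6:6],P6@[5:6]
i=7 'c': node 2→8 (via fail)  → match P5@[6:7]
i=8 'a': node 8→2 (via fail)  → match P2@[8:8],P6@[7:8]
i=9 'c': node 2→8 (via fail)  → match P5@[8:9]
i=10 'b': node 8→4 (via fail)
i=11 'c': node 4→5
i=12 'a': node 5→6  → match P1@[9:12],P2@[12:12],P6@[11:12]
i=13 'c': node 6→8 (via fail)  → match P5@[12:13]
i=14 'a': node 8→2 (via fail)  → match P2@[14:14],P6@[13:14]
i=15 'c': node 2→8 (via fail)  → match P5@[14:15]
i=16 'c': node 8→9  → match P3@[14:16]
i=17 'a': node 9→2 (via fail)  → match P2@[17:17],P6@[16:17]
i=18 'b': node 2→3  → match P0@[16:18]
i=19 'a': node 3→7 (via fail)  → match P2@[19:19]
i=20 'a': node 7→10  → match P2@[20:20],P4@[19:20]
i=21 'c': node 10→8 (via fail)  → match P5@[20:21]
i=22 'c': node 8→9  → match P3@[20:22]
i=23 'b': node 9→4 (via fail)
i=24 'b': node 4→0 (via fail)
i=25 'a': node 0→7  → match P2@[25:25]
i=26 'a': node 7→10  → match P2@[26:26],P4@[25:26]
i=27 'a': node 10→10 (via fail)  → match P2@[27:27],P4@[26:27]
i=28 'a': node 10→10 (via fail)  → match P2@[28:28],P4@[27:28]
i=29 'a': node 10→10 (via fail)  → match P2@[29:29],P4@[28:29]
i=30 'b': node 10→0 (via fail)
i=31 'c': node 0→1
i=32 'c': node 1→1 (via fail)
i=33 'c': node 1→1 (via fail)
i=34 'a': node 1→2  → match P2@[34:34],P6@[33:34]
i=35 'c': node 2→8 (via fail)  → match P5@[34:35]
i=36 'c': node 8→9  → match P3@[34:36]
i=37 'a': node 9→2 (via fail)  → match P2@[37:37],P6@[36:37]
i=38 'a': node 2→10 (via fail)  → match P2@[38:38],P4@[37:38]

Result: [[0,2],[2,2],[3,5],[4,3],[6,2],[6,6],[7,5],[8,2],[8,6],[9,5],[12,1],[12,2],[12,6],[13,5],[14,2],[14,6],[15,5],[16,3],[17,2],[17,6],[18,0],[19,2],[20,2],[20,4],[21,5],[22,3],[25,2],[26,2],[26,4],[27,2],[27,4],[28,2],[28,4],[29,2],[29,4],[34,2],[34,6],[35,5],[36,3],[37,2],[37,6],[38,2],[38,4]]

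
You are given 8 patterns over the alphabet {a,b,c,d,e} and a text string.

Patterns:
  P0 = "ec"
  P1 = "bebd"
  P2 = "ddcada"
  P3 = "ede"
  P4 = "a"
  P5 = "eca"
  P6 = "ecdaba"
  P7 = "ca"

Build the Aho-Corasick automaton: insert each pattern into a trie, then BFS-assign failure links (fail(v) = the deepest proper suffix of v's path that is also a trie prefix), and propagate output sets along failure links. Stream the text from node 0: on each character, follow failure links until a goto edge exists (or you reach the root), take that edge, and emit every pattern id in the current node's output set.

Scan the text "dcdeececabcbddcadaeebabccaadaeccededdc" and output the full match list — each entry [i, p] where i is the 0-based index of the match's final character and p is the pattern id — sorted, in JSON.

Build automaton:
Trie (insert patterns):
  n0 'ε': a→15 b→3 c→21 d→7 e→1
  n1 'e': c→2 d→13
  n2 'ec': a→16 d→17  ←P0
  n3 'b': e→4
  n4 'be': b→5
  n5 'beb': d→6
  n6 'bebd': ·  ←P1
  n7 'd': d→8
  n8 'dd': c→9
  n9 'ddc': a→10
  n10 'ddca': d→11
  n11 'ddcad': a→12
  n12 'ddcada': ·  ←P2
  n13 'ed': e→14
  n14 'ede': ·  ←P3
  n15 'a': ·  ←P4
  n16 'eca': ·  ←P5
  n17 'ecd': a→18
  n18 'ecda': b→19
  n19 'ecdab': a→20
  n20 'ecdaba': ·  ←P6
  n21 'c': a→22
  n22 'ca': ·  ←P7

BFS fail/out derivation:
  n1('e'): parent n0 fail=0; on 'e' 0 → fail=0;  out ∅∪∅=∅
  n3('b'): parent n0 fail=0; on 'b' 0 → fail=0;  out ∅∪∅=∅
  n7('d'): parent n0 fail=0; on 'd' 0 → fail=0;  out ∅∪∅=∅
  n15('a'): parent n0 fail=0; on 'a' 0 → fail=0;  out {4}∪∅={4}
  n21('c'): parent n0 fail=0; on 'c' 0 → fail=0;  out ∅∪∅=∅
  n2('ec'): parent n1 fail=0; on 'c' 0 → fail=21;  out {0}∪∅={0}
  n4('be'): parent n3 fail=0; on 'e' 0 → fail=1;  out ∅∪∅=∅
  n8('dd'): parent n7 fail=0; on 'd' 0 → fail=7;  out ∅∪∅=∅
  n13('ed'): parent n1 fail=0; on 'd' 0 → fail=7;  out ∅∪∅=∅
  n22('ca'): parent n21 fail=0; on 'a' 0 → fail=15;  out {7}∪{4}={4,7}
  n5('beb'): parent n4 fail=1; on 'b' 1→0 → fail=3;  out ∅∪∅=∅
  n9('ddc'): parent n8 fail=7; on 'c' 7→0 → fail=21;  out ∅∪∅=∅
  n14('ede'): parent n13 fail=7; on 'e' 7→0 → fail=1;  out {3}∪∅={3}
  n16('eca'): parent n2 fail=21; on 'a' 21 → fail=22;  out {5}∪{4,7}={4,5,7}
  n17('ecd'): parent n2 fail=21; on 'd' 21→0 → fail=7;  out ∅∪∅=∅
  n6('bebd'): parent n5 fail=3; on 'd' 3→0 → fail=7;  out {1}∪∅={1}
  n10('ddca'): parent n9 fail=21; on 'a' 21 → fail=22;  out ∅∪{4,7}={4,7}
  n18('ecda'): parent n17 fail=7; on 'a' 7→0 → fail=15;  out ∅∪{4}={4}
  n11('ddcad'): parent n10 fail=22; on 'd' 22→15→0 → fail=7;  out ∅∪∅=∅
  n19('ecdab'): parent n18 fail=15; on 'b' 15→0 → fail=3;  out ∅∪∅=∅
  n12('ddcada'): parent n11 fail=7; on 'a' 7→0 → fail=15;  out {2}∪{4}={2,4}
  n20('ecdaba'): parent n19 fail=3; on 'a' 3→0 → fail=15;  out {6}∪{4}={4,6}

Run:
[0] read 'd'  n0⇒n7
[1] read 'c'  n7⇒n21 (fail-walked)
[2] read 'd'  n21⇒n7 (fail-walked)
[3] read 'e'  n7⇒n1 (fail-walked)
[4] read 'e'  n1⇒n1 (fail-walked)
[5] read 'c'  n1⇒n2  ** P0@[4:5]
[6] read 'e'  n2⇒n1 (fail-walked)
[7] read 'c'  n1⇒n2  ** P0@[6:7]
[8] read 'a'  n2⇒n16  ** P4@[8:8],P5@[6:8],P7@[7:8]
[9] read 'b'  n16⇒n3 (fail-walked)
[10] read 'c'  n3⇒n21 (fail-walked)
[11] read 'b'  n21⇒n3 (fail-walked)
[12] read 'd'  n3⇒n7 (fail-walked)
[13] read 'd'  n7⇒n8
[14] read 'c'  n8⇒n9
[15] read 'a'  n9⇒n10  ** P4@[15:15],P7@[14:15]
[16] read 'd'  n10⇒n11
[17] read 'a'  n11⇒n12  ** P2@[12:17],P4@[17:17]
[18] read 'e'  n12⇒n1 (fail-walked)
[19] read 'e'  n1⇒n1 (fail-walked)
[20] read 'b'  n1⇒n3 (fail-walked)
[21] read 'a'  n3⇒n15 (fail-walked)  ** P4@[21:21]
[22] read 'b'  n15⇒n3 (fail-walked)
[23] read 'c'  n3⇒n21 (fail-walked)
[24] read 'c'  n21⇒n21 (fail-walked)
[25] read 'a'  n21⇒n22  ** P4@[25:25],P7@[24:25]
[26] read 'a'  n22⇒n15 (fail-walked)  ** P4@[26:26]
[27] read 'd'  n15⇒n7 (fail-walked)
[28] read 'a'  n7⇒n15 (fail-walked)  ** P4@[28:28]
[29] read 'e'  n15⇒n1 (fail-walked)
[30] read 'c'  n1⇒n2  ** P0@[29:30]
[31] read 'c'  n2⇒n21 (fail-walked)
[32] read 'e'  n21⇒n1 (fail-walked)
[33] read 'd'  n1⇒n13
[34] read 'e'  n13⇒n14  ** P3@[32:34]
[35] read 'd'  n14⇒n13 (fail-walked)
[36] read 'd'  n13⇒n8 (fail-walked)
[37] read 'c'  n8⇒n9

All matches (sorted): [[5,0],[7,0],[8,4],[8,5],[8,7],[15,4],[15,7],[17,2],[17,4],[21,4],[25,4],[25,7],[26,4],[28,4],[30,0],[34,3]]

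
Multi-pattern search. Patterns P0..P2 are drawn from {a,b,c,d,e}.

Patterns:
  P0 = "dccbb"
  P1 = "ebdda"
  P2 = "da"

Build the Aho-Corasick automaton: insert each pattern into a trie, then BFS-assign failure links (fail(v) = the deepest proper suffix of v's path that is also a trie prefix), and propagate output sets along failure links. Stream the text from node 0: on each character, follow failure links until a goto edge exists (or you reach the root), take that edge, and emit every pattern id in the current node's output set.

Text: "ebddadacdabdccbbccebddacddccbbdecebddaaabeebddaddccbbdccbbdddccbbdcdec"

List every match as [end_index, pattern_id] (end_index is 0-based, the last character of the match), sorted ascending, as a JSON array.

Build:
Trie nodes:
  0='ε' goto d→1 e→6
  1='d' goto a→11 c→2
  2='dc' goto c→3
  3='dcc' goto b→4
  4='dccb' goto b→5
  5='dccbb' goto ·  ←P0
  6='e' goto b→7
  7='eb' goto d→8
  8='ebd' goto d→9
  9='ebdd' goto a→10
  10='ebdda' goto ·  ←P1
  11='da' goto ·  ←P2

BFS fail/out derivation:
  n1('d'): parent n0 fail=0; on 'd' 0 → fail=0;  out ∅∪∅=∅
  n6('e'): parent n0 fail=0; on 'e' 0 → fail=0;  out ∅∪∅=∅
  n2('dc'): parent n1 fail=0; on 'c' 0 → fail=0;  out ∅∪∅=∅
  n7('eb'): parent n6 fail=0; on 'b' 0 → fail=0;  out ∅∪∅=∅
  n11('da'): parent n1 fail=0; on 'a' 0 → fail=0;  out {2}∪∅={2}
  n3('dcc'): parent n2 fail=0; on 'c' 0 → fail=0;  out ∅∪∅=∅
  n8('ebd'): parent n7 fail=0; on 'd' 0 → fail=1;  out ∅∪∅=∅
  n4('dccb'): parent n3 fail=0; on 'b' 0 → fail=0;  out ∅∪∅=∅
  n9('ebdd'): parent n8 fail=1; on 'd' 1→0 → fail=1;  out ∅∪∅=∅
  n5('dccbb'): parent n4 fail=0; on 'b' 0 → fail=0;  out {0}∪∅={0}
  n10('ebdda'): parent n9 fail=1; on 'a' 1 → fail=11;  out {1}∪{2}={1,2}

Text stream:
[0] read 'e'  n0⇒n6
[1] read 'b'  n6⇒n7
[2] read 'd'  n7⇒n8
[3] read 'd'  n8⇒n9
[4] read 'a'  n9⇒n10  ** P1@[0:4],P2@[3:4]
[5] read 'd'  n10⇒n1 (via fail)
[6] read 'a'  n1⇒n11  ** P2@[5:6]
[7] read 'c'  n11⇒n0 (via fail)
[8] read 'd'  n0⇒n1
[9] read 'a'  n1⇒n11  ** P2@[8:9]
[10] read 'b'  n11⇒n0 (via fail)
[11] read 'd'  n0⇒n1
[12] read 'c'  n1⇒n2
[13] read 'c'  n2⇒n3
[14] read 'b'  n3⇒n4
[15] read 'b'  n4⇒n5  ** P0@[11:15]
[16] read 'c'  n5⇒n0 (via fail)
[17] read 'c'  n0⇒n0
[18] read 'e'  n0⇒n6
[19] read 'b'  n6⇒n7
[20] read 'd'  n7⇒n8
[21] read 'd'  n8⇒n9
[22] read 'a'  n9⇒n10  ** P1@[18:22],P2@[21:22]
[23] read 'c'  n10⇒n0 (via fail)
[24] read 'd'  n0⇒n1
[25] read 'd'  n1⇒n1 (via fail)
[26] read 'c'  n1⇒n2
[27] read 'c'  n2⇒n3
[28] read 'b'  n3⇒n4
[29] read 'b'  n4⇒n5  ** P0@[25:29]
[30] read 'd'  n5⇒n1 (via fail)
[31] read 'e'  n1⇒n6 (via fail)
[32] read 'c'  n6⇒n0 (via fail)
[33] read 'e'  n0⇒n6
[34] read 'b'  n6⇒n7
[35] read 'd'  n7⇒n8
[36] read 'd'  n8⇒n9
[37] read 'a'  n9⇒n10  ** P1@[33:37],P2@[36:37]
[38] read 'a'  n10⇒n0 (via fail)
[39] read 'a'  n0⇒n0
[40] read 'b'  n0⇒n0
[41] read 'e'  n0⇒n6
[42] read 'e'  n6⇒n6 (via fail)
[43] read 'b'  n6⇒n7
[44] read 'd'  n7⇒n8
[45] read 'd'  n8⇒n9
[46] read 'a'  n9⇒n10  ** P1@[42:46],P2@[45:46]
[47] read 'd'  n10⇒n1 (via fail)
[48] read 'd'  n1⇒n1 (via fail)
[49] read 'c'  n1⇒n2
[50] read 'c'  n2⇒n3
[51] read 'b'  n3⇒n4
[52] read 'b'  n4⇒n5  ** P0@[48:52]
[53] read 'd'  n5⇒n1 (via fail)
[54] read 'c'  n1⇒n2
[55] read 'c'  n2⇒n3
[56] read 'b'  n3⇒n4
[57] read 'b'  n4⇒n5  ** P0@[53:57]
[58] read 'd'  n5⇒n1 (via fail)
[59] read 'd'  n1⇒n1 (via fail)
[60] read 'd'  n1⇒n1 (via fail)
[61] read 'c'  n1⇒n2
[62] read 'c'  n2⇒n3
[63] read 'b'  n3⇒n4
[64] read 'b'  n4⇒n5  ** P0@[60:64]
[65] read 'd'  n5⇒n1 (via fail)
[66] read 'c'  n1⇒n2
[67] read 'd'  n2⇒n1 (via fail)
[68] read 'e'  n1⇒n6 (via fail)
[69] read 'c'  n6⇒n0 (via fail)

All matches (sorted): [[4,1],[4,2],[6,2],[9,2],[15,0],[22,1],[22,2],[29,0],[37,1],[37,2],[46,1],[46,2],[52,0],[57,0],[64,0]]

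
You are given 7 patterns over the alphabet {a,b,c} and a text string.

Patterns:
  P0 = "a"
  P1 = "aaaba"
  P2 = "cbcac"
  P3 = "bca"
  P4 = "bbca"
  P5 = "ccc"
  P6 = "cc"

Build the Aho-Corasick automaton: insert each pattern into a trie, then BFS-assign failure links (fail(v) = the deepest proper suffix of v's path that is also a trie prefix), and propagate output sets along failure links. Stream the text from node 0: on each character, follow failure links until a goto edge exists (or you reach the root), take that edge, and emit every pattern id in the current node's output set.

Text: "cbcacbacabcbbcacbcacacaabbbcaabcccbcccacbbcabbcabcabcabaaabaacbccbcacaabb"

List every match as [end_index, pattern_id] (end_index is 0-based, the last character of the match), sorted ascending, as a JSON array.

Build:
Trie (insert patterns):
  n0 'ε': a→1 b→11 c→6
  n1 'a': a→2  ←P0
  n2 'aa': a→3
  n3 'aaa': b→4
  n4 'aaab': a→5
  n5 'aaaba': ·  ←P1
  n6 'c': b→7 c→17
  n7 'cb': c→8
  n8 'cbc': a→9
  n9 'cbca': c→10
  n10 'cbcac': ·  ←P2
  n11 'b': b→14 c→12
  n12 'bc': a→13
  n13 'bca': ·  ←P3
  n14 'bb': c→15
  n15 'bbc': a→16
  n16 'bbca': ·  ←P4
  n17 'cc': c→18  ←P6
  n18 'ccc': ·  ←P5

BFS fail/out derivation:
  fail(1) 'a': from fail(0)=0 chase 'a': 0 ⇒ 0;  out={0}∪out(0)={0}
  fail(6) 'c': from fail(0)=0 chase 'c': 0 ⇒ 0;  out=∅∪out(0)=∅
  fail(11) 'b': from fail(0)=0 chase 'b': 0 ⇒ 0;  out=∅∪out(0)=∅
  fail(2) 'aa': from fail(1)=0 chase 'a': 0 ⇒ 1;  out=∅∪out(1)={0}
  fail(7) 'cb': from fail(6)=0 chase 'b': 0 ⇒ 11;  out=∅∪out(11)=∅
  fail(12) 'bc': from fail(11)=0 chase 'c': 0 ⇒ 6;  out=∅∪out(6)=∅
  fail(14) 'bb': from fail(11)=0 chase 'b': 0 ⇒ 11;  out=∅∪out(11)=∅
  fail(17) 'cc': from fail(6)=0 chase 'c': 0 ⇒ 6;  out={6}∪out(6)={6}
  fail(3) 'aaa': from fail(2)=1 chase 'a': 1 ⇒ 2;  out=∅∪out(2)={0}
  fail(8) 'cbc': from fail(7)=11 chase 'c': 11 ⇒ 12;  out=∅∪out(12)=∅
  fail(13) 'bca': from fail(12)=6 chase 'a': 6→0 ⇒ 1;  out={3}∪out(1)={0,3}
  fail(15) 'bbc': from fail(14)=11 chase 'c': 11 ⇒ 12;  out=∅∪out(12)=∅
  fail(18) 'ccc': from fail(17)=6 chase 'c': 6 ⇒ 17;  out={5}∪out(17)={5,6}
  fail(4) 'aaab': from fail(3)=2 chase 'b': 2→1→0 ⇒ 11;  out=∅∪out(11)=∅
  fail(9) 'cbca': from fail(8)=12 chase 'a': 12 ⇒ 13;  out=∅∪out(13)={0,3}
  fail(16) 'bbca': from fail(15)=12 chase 'a': 12 ⇒ 13;  out={4}∪out(13)={0,3,4}
  fail(5) 'aaaba': from fail(4)=11 chase 'a': 11→0 ⇒ 1;  out={1}∪out(1)={0,1}
  fail(10) 'cbcac': from fail(9)=13 chase 'c': 13→1→0 ⇒ 6;  out={2}∪out(6)={2}

Scan:
i=0 'c': node 0→6
i=1 'b': node 6→7
i=2 'c': node 7→8
i=3 'a': node 8→9  emit P0@[3:3],P3@[1:3]
i=4 'c': node 9→10  emit P2@[0:4]
i=5 'b': node 10→7 (fail-walked)
i=6 'a': node 7→1 (fail-walked)  emit P0@[6:6]
i=7 'c': node 1→6 (fail-walked)
i=8 'a': node 6→1 (fail-walked)  emit P0@[8:8]
i=9 'b': node 1→11 (fail-walked)
i=10 'c': node 11→12
i=11 'b': node 12→7 (fail-walked)
i=12 'b': node 7→14 (fail-walked)
i=13 'c': node 14→15
i=14 'a': node 15→16  emit P0@[14:14],P3@[12:14],P4@[11:14]
i=15 'c': node 16→6 (fail-walked)
i=16 'b': node 6→7
i=17 'c': node 7→8
i=18 'a': node 8→9  emit P0@[18:18],P3@[16:18]
i=19 'c': node 9→10  emit P2@[15:19]
i=20 'a': node 10→1 (fail-walked)  emit P0@[20:20]
i=21 'c': node 1→6 (fail-walked)
i=22 'a': node 6→1 (fail-walked)  emit P0@[22:22]
i=23 'a': node 1→2  emit P0@[23:23]
i=24 'b': node 2→11 (fail-walked)
i=25 'b': node 11→14
i=26 'b': node 14→14 (fail-walked)
i=27 'c': node 14→15
i=28 'a': node 15→16  emit P0@[28:28],P3@[26:28],P4@[25:28]
i=29 'a': node 16→2 (fail-walked)  emit P0@[29:29]
i=30 'b': node 2→11 (fail-walked)
i=31 'c': node 11→12
i=32 'c': node 12→17 (fail-walked)  emit P6@[31:32]
i=33 'c': node 17→18  emit P5@[31:33],P6@[32:33]
i=34 'b': node 18→7 (fail-walked)
i=35 'c': node 7→8
i=36 'c': node 8→17 (fail-walked)  emit P6@[35:36]
i=37 'c': node 17→18  emit P5@[35:37],P6@[36:37]
i=38 'a': node 18→1 (fail-walked)  emit P0@[38:38]
i=39 'c': node 1→6 (fail-walked)
i=40 'b': node 6→7
i=41 'b': node 7→14 (fail-walked)
i=42 'c': node 14→15
i=43 'a': node 15→16  emit P0@[43:43],P3@[41:43],P4@[40:43]
i=44 'b': node 16→11 (fail-walked)
i=45 'b': node 11→14
i=46 'c': node 14→15
i=47 'a': node 15→16  emit P0@[47:47],P3@[45:47],P4@[44:47]
i=48 'b': node 16→11 (fail-walked)
i=49 'c': node 11→12
i=50 'a': node 12→13  emit P0@[50:50],P3@[48:50]
i=51 'b': node 13→11 (fail-walked)
i=52 'c': node 11→12
i=53 'a': node 12→13  emit P0@[53:53],P3@[51:53]
i=54 'b': node 13→11 (fail-walked)
i=55 'a': node 11→1 (fail-walked)  emit P0@[55:55]
i=56 'a': node 1→2  emit P0@[56:56]
i=57 'a': node 2→3  emit P0@[57:57]
i=58 'b': node 3→4
i=59 'a': node 4→5  emit P0@[59:59],P1@[55:59]
i=60 'a': node 5→2 (fail-walked)  emit P0@[60:60]
i=61 'c': node 2→6 (fail-walked)
i=62 'b': node 6→7
i=63 'c': node 7→8
i=64 'c': node 8→17 (fail-walked)  emit P6@[63:64]
i=65 'b': node 17→7 (fail-walked)
i=66 'c': node 7→8
i=67 'a': node 8→9  emit P0@[67:67],P3@[65:67]
i=68 'c': node 9→10  emit P2@[64:68]
i=69 'a': node 10→1 (fail-walked)  emit P0@[69:69]
i=70 'a': node 1→2  emit P0@[70:70]
i=71 'b': node 2→11 (fail-walked)
i=72 'b': node 11→14

All matches (sorted): [[3,0],[3,3],[4,2],[6,0],[8,0],[14,0],[14,3],[14,4],[18,0],[18,3],[19,2],[20,0],[22,0],[23,0],[28,0],[28,3],[28,4],[29,0],[32,6],[33,5],[33,6],[36,6],[37,5],[37,6],[38,0],[43,0],[43,3],[43,4],[47,0],[47,3],[47,4],[50,0],[50,3],[53,0],[53,3],[55,0],[56,0],[57,0],[59,0],[59,1],[60,0],[64,6],[67,0],[67,3],[68,2],[69,0],[70,0]]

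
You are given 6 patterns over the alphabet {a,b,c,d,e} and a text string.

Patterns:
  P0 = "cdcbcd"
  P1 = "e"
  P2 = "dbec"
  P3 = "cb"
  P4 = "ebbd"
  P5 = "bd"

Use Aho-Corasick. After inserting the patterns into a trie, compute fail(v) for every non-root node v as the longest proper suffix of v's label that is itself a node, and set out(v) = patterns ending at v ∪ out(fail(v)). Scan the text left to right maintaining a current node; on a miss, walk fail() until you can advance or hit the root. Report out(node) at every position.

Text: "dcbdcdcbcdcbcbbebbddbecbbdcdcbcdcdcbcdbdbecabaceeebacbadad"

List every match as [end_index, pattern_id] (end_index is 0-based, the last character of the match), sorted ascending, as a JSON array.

Build:
Trie (insert patterns):
  0='ε' goto b→16 c→1 d→8 e→7
  1='c' goto b→12 d→2
  2='cd' goto c→3
  3='cdc' goto b→4
  4='cdcb' goto c→5
  5='cdcbc' goto d→6
  6='cdcbcd' goto ·  [P0 ends]
  7='e' goto b→13  [P1 ends]
  8='d' goto b→9
  9='db' goto e→10
  10='dbe' goto c→11
  11='dbec' goto ·  [P2 ends]
  12='cb' goto ·  [P3 ends]
  13='eb' goto b→14
  14='ebb' goto d→15
  15='ebbd' goto ·  [P4 ends]
  16='b' goto d→17
  17='bd' goto ·  [P5 ends]

BFS fail/out derivation:
  fail(1) 'c': from fail(0)=0 chase 'c': 0 ⇒ 0;  out=∅∪out(0)=∅
  fail(7) 'e': from fail(0)=0 chase 'e': 0 ⇒ 0;  out={1}∪out(0)={1}
  fail(8) 'd': from fail(0)=0 chase 'd': 0 ⇒ 0;  out=∅∪out(0)=∅
  fail(16) 'b': from fail(0)=0 chase 'b': 0 ⇒ 0;  out=∅∪out(0)=∅
  fail(2) 'cd': from fail(1)=0 chase 'd': 0 ⇒ 8;  out=∅∪out(8)=∅
  fail(9) 'db': from fail(8)=0 chase 'b': 0 ⇒ 16;  out=∅∪out(16)=∅
  fail(12) 'cb': from fail(1)=0 chase 'b': 0 ⇒ 16;  out={3}∪out(16)={3}
  fail(13) 'eb': from fail(7)=0 chase 'b': 0 ⇒ 16;  out=∅∪out(16)=∅
  fail(17) 'bd': from fail(16)=0 chase 'd': 0 ⇒ 8;  out={5}∪out(8)={5}
  fail(3) 'cdc': from fail(2)=8 chase 'c': 8→0 ⇒ 1;  out=∅∪out(1)=∅
  fail(10) 'dbe': from fail(9)=16 chase 'e': 16→0 ⇒ 7;  out=∅∪out(7)={1}
  fail(14) 'ebb': from fail(13)=16 chase 'b': 16→0 ⇒ 16;  out=∅∪out(16)=∅
  fail(4) 'cdcb': from fail(3)=1 chase 'b': 1 ⇒ 12;  out=∅∪out(12)={3}
  fail(11) 'dbec': from fail(10)=7 chase 'c': 7→0 ⇒ 1;  out={2}∪out(1)={2}
  fail(15) 'ebbd': from fail(14)=16 chase 'd': 16 ⇒ 17;  out={4}∪out(17)={4,5}
  fail(5) 'cdcbc': from fail(4)=12 chase 'c': 12→16→0 ⇒ 1;  out=∅∪out(1)=∅
  fail(6) 'cdcbcd': from fail(5)=1 chase 'd': 1 ⇒ 2;  out={0}∪out(2)={0}

Text stream:
[0] read 'd'  n0⇒n8
[1] read 'c'  n8⇒n1 (fail-walked)
[2] read 'b'  n1⇒n12  emit P3@[1:2]
[3] read 'd'  n12⇒n17 (fail-walked)  emit P5@[2:3]
[4] read 'c'  n17⇒n1 (fail-walked)
[5] read 'd'  n1⇒n2
[6] read 'c'  n2⇒n3
[7] read 'b'  n3⇒n4  emit P3@[6:7]
[8] read 'c'  n4⇒n5
[9] read 'd'  n5⇒n6  emit P0@[4:9]
[10] read 'c'  n6⇒n3 (fail-walked)
[11] read 'b'  n3⇒n4  emit P3@[10:11]
[12] read 'c'  n4⇒n5
[13] read 'b'  n5⇒n12 (fail-walked)  emit P3@[12:13]
[14] read 'b'  n12⇒n16 (fail-walked)
[15] read 'e'  n16⇒n7 (fail-walked)  emit P1@[15:15]
[16] read 'b'  n7⇒n13
[17] read 'b'  n13⇒n14
[18] read 'd'  n14⇒n15  emit P4@[15:18],P5@[17:18]
[19] read 'd'  n15⇒n8 (fail-walked)
[20] read 'b'  n8⇒n9
[21] read 'e'  n9⇒n10  emit P1@[21:21]
[22] read 'c'  n10⇒n11  emit P2@[19:22]
[23] read 'b'  n11⇒n12 (fail-walked)  emit P3@[22:23]
[24] read 'b'  n12⇒n16 (fail-walked)
[25] read 'd'  n16⇒n17  emit P5@[24:25]
[26] read 'c'  n17⇒n1 (fail-walked)
[27] read 'd'  n1⇒n2
[28] read 'c'  n2⇒n3
[29] read 'b'  n3⇒n4  emit P3@[28:29]
[30] read 'c'  n4⇒n5
[31] read 'd'  n5⇒n6  emit P0@[26:31]
[32] read 'c'  n6⇒n3 (fail-walked)
[33] read 'd'  n3⇒n2 (fail-walked)
[34] read 'c'  n2⇒n3
[35] read 'b'  n3⇒n4  emit P3@[34:35]
[36] read 'c'  n4⇒n5
[37] read 'd'  n5⇒n6  emit P0@[32:37]
[38] read 'b'  n6⇒n9 (fail-walked)
[39] read 'd'  n9⇒n17 (fail-walked)  emit P5@[38:39]
[40] read 'b'  n17⇒n9 (fail-walked)
[41] read 'e'  n9⇒n10  emit P1@[41:41]
[42] read 'c'  n10⇒n11  emit P2@[39:42]
[43] read 'a'  n11⇒n0 (fail-walked)
[44] read 'b'  n0⇒n16
[45] read 'a'  n16⇒n0 (fail-walked)
[46] read 'c'  n0⇒n1
[47] read 'e'  n1⇒n7 (fail-walked)  emit P1@[47:47]
[48] read 'e'  n7⇒n7 (fail-walked)  emit P1@[48:48]
[49] read 'e'  n7⇒n7 (fail-walked)  emit P1@[49:49]
[50] read 'b'  n7⇒n13
[51] read 'a'  n13⇒n0 (fail-walked)
[52] read 'c'  n0⇒n1
[53] read 'b'  n1⇒n12  emit P3@[52:53]
[54] read 'a'  n12⇒n0 (fail-walked)
[55] read 'd'  n0⇒n8
[56] read 'a'  n8⇒n0 (fail-walked)
[57] read 'd'  n0⇒n8

Result: [[2,3],[3,5],[7,3],[9,0],[11,3],[13,3],[15,1],[18,4],[18,5],[21,1],[22,2],[23,3],[25,5],[29,3],[31,0],[35,3],[37,0],[39,5],[41,1],[42,2],[47,1],[48,1],[49,1],[53,3]]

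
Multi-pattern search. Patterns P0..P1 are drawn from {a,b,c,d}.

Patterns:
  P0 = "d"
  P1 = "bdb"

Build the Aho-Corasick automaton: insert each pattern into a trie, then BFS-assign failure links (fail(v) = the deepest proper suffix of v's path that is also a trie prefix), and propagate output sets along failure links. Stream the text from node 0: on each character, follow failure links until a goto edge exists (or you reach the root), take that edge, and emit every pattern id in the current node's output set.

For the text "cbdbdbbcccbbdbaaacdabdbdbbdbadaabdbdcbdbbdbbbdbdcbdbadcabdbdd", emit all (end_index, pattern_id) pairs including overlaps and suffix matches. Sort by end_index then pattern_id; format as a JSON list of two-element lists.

Build:
Trie (insert patterns):
  n0 'ε': b→2 d→1
  n1 'd': ·  ←P0
  n2 'b': d→3
  n3 'bd': b→4
  n4 'bdb': ·  ←P1

BFS fail/out derivation:
  fail(1) 'd': from fail(0)=0 chase 'd': 0 ⇒ 0;  out={0}∪out(0)={0}
  fail(2) 'b': from fail(0)=0 chase 'b': 0 ⇒ 0;  out=∅∪out(0)=∅
  fail(3) 'bd': from fail(2)=0 chase 'd': 0 ⇒ 1;  out=∅∪out(1)={0}
  fail(4) 'bdb': from fail(3)=1 chase 'b': 1→0 ⇒ 2;  out={1}∪out(2)={1}

Text stream:
[0] read 'c'  n0⇒n0
[1] read 'b'  n0⇒n2
[2] read 'd'  n2⇒n3  emit P0@[2:2]
[3] read 'b'  n3⇒n4  emit P1@[1:3]
[4] read 'd'  n4⇒n3 (fail-walked)  emit P0@[4:4]
[5] read 'b'  n3⇒n4  emit P1@[3:5]
[6] read 'b'  n4⇒n2 (fail-walked)
[7] read 'c'  n2⇒n0 (fail-walked)
[8] read 'c'  n0⇒n0
[9] read 'c'  n0⇒n0
[10] read 'b'  n0⇒n2
[11] read 'b'  n2⇒n2 (fail-walked)
[12] read 'd'  n2⇒n3  emit P0@[12:12]
[13] read 'b'  n3⇒n4  emit P1@[11:13]
[14] read 'a'  n4⇒n0 (fail-walked)
[15] read 'a'  n0⇒n0
[16] read 'a'  n0⇒n0
[17] read 'c'  n0⇒n0
[18] read 'd'  n0⇒n1  emit P0@[18:18]
[19] read 'a'  n1⇒n0 (fail-walked)
[20] read 'b'  n0⇒n2
[21] read 'd'  n2⇒n3  emit P0@[21:21]
[22] read 'b'  n3⇒n4  emit P1@[20:22]
[23] read 'd'  n4⇒n3 (fail-walked)  emit P0@[23:23]
[24] read 'b'  n3⇒n4  emit P1@[22:24]
[25] read 'b'  n4⇒n2 (fail-walked)
[26] read 'd'  n2⇒n3  emit P0@[26:26]
[27] read 'b'  n3⇒n4  emit P1@[25:27]
[28] read 'a'  n4⇒n0 (fail-walked)
[29] read 'd'  n0⇒n1  emit P0@[29:29]
[30] read 'a'  n1⇒n0 (fail-walked)
[31] read 'a'  n0⇒n0
[32] read 'b'  n0⇒n2
[33] read 'd'  n2⇒n3  emit P0@[33:33]
[34] read 'b'  n3⇒n4  emit P1@[32:34]
[35] read 'd'  n4⇒n3 (fail-walked)  emit P0@[35:35]
[36] read 'c'  n3⇒n0 (fail-walked)
[37] read 'b'  n0⇒n2
[38] read 'd'  n2⇒n3  emit P0@[38:38]
[39] read 'b'  n3⇒n4  emit P1@[37:39]
[40] read 'b'  n4⇒n2 (fail-walked)
[41] read 'd'  n2⇒n3  emit P0@[41:41]
[42] read 'b'  n3⇒n4  emit P1@[40:42]
[43] read 'b'  n4⇒n2 (fail-walked)
[44] read 'b'  n2⇒n2 (fail-walked)
[45] read 'd'  n2⇒n3  emit P0@[45:45]
[46] read 'b'  n3⇒n4  emit P1@[44:46]
[47] read 'd'  n4⇒n3 (fail-walked)  emit P0@[47:47]
[48] read 'c'  n3⇒n0 (fail-walked)
[49] read 'b'  n0⇒n2
[50] read 'd'  n2⇒n3  emit P0@[50:50]
[51] read 'b'  n3⇒n4  emit P1@[49:51]
[52] read 'a'  n4⇒n0 (fail-walked)
[53] read 'd'  n0⇒n1  emit P0@[53:53]
[54] read 'c'  n1⇒n0 (fail-walked)
[55] read 'a'  n0⇒n0
[56] read 'b'  n0⇒n2
[57] read 'd'  n2⇒n3  emit P0@[57:57]
[58] read 'b'  n3⇒n4  emit P1@[56:58]
[59] read 'd'  n4⇒n3 (fail-walked)  emit P0@[59:59]
[60] read 'd'  n3⇒n1 (fail-walked)  emit P0@[60:60]

All matches (sorted): [[2,0],[3,1],[4,0],[5,1],[12,0],[13,1],[18,0],[21,0],[22,1],[23,0],[24,1],[26,0],[27,1],[29,0],[33,0],[34,1],[35,0],[38,0],[39,1],[41,0],[42,1],[45,0],[46,1],[47,0],[50,0],[51,1],[53,0],[57,0],[58,1],[59,0],[60,0]]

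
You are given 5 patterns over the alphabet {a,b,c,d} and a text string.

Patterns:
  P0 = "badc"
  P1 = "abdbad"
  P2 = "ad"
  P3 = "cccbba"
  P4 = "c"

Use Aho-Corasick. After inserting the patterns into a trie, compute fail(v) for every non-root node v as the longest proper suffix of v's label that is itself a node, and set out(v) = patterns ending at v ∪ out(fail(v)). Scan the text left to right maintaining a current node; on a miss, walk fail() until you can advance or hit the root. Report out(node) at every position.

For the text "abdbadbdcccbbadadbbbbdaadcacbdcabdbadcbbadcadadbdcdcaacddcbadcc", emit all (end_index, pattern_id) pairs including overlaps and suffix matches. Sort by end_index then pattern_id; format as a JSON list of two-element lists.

Construct AC machine:
Trie (insert patterns):
  n0 'ε': a→5 b→1 c→12
  n1 'b': a→2
  n2 'ba': d→3
  n3 'bad': c→4
  n4 'badc': ·  [P0 ends]
  n5 'a': b→6 d→11
  n6 'ab': d→7
  n7 'abd': b→8
  n8 'abdb': a→9
  n9 'abdba': d→10
  n10 'abdbad': ·  [P1 ends]
  n11 'ad': ·  [P2 ends]
  n12 'c': c→13  [P4 ends]
  n13 'cc': c→14
  n14 'ccc': b→15
  n15 'cccb': b→16
  n16 'cccbb': a→17
  n17 'cccbba': ·  [P3 ends]

BFS fail/out derivation:
  n1('b'): parent n0 fail=0; on 'b' 0 → fail=0;  out ∅∪∅=∅
  n5('a'): parent n0 fail=0; on 'a' 0 → fail=0;  out ∅∪∅=∅
  n12('c'): parent n0 fail=0; on 'c' 0 → fail=0;  out {4}∪∅={4}
  n2('ba'): parent n1 fail=0; on 'a' 0 → fail=5;  out ∅∪∅=∅
  n6('ab'): parent n5 fail=0; on 'b' 0 → fail=1;  out ∅∪∅=∅
  n11('ad'): parent n5 fail=0; on 'd' 0 → fail=0;  out {2}∪∅={2}
  n13('cc'): parent n12 fail=0; on 'c' 0 → fail=12;  out ∅∪{4}={4}
  n3('bad'): parent n2 fail=5; on 'd' 5 → fail=11;  out ∅∪{2}={2}
  n7('abd'): parent n6 fail=1; on 'd' 1→0 → fail=0;  out ∅∪∅=∅
  n14('ccc'): parent n13 fail=12; on 'c' 12 → fail=13;  out ∅∪{4}={4}
  n4('badc'): parent n3 fail=11; on 'c' 11→0 → fail=12;  out {0}∪{4}={0,4}
  n8('abdb'): parent n7 fail=0; on 'b' 0 → fail=1;  out ∅∪∅=∅
  n15('cccb'): parent n14 fail=13; on 'b' 13→12→0 → fail=1;  out ∅∪∅=∅
  n9('abdba'): parent n8 fail=1; on 'a' 1 → fail=2;  out ∅∪∅=∅
  n16('cccbb'): parent n15 fail=1; on 'b' 1→0 → fail=1;  out ∅∪∅=∅
  n10('abdbad'): parent n9 fail=2; on 'd' 2 → fail=3;  out {1}∪{2}={1,2}
  n17('cccbba'): parent n16 fail=1; on 'a' 1 → fail=2;  out {3}∪∅={3}

Text stream:
i=0 'a': node 0→5
i=1 'b': node 5→6
i=2 'd': node 6→7
i=3 'b': node 7→8
i=4 'a': node 8→9
i=5 'd': node 9→10  ** P1@[0:5],P2@[4:5]
i=6 'b': node 10→1 ·f
i=7 'd': node 1→0 ·f
i=8 'c': node 0→12  ** P4@[8:8]
i=9 'c': node 12→13  ** P4@[9:9]
i=10 'c': node 13→14  ** P4@[10:10]
i=11 'b': node 14→15
i=12 'b': node 15→16
i=13 'a': node 16→17  ** P3@[8:13]
i=14 'd': node 17→3 ·f  ** P2@[13:14]
i=15 'a': node 3→5 ·f
i=16 'd': node 5→11  ** P2@[15:16]
i=17 'b': node 11→1 ·f
i=18 'b': node 1→1 ·f
i=19 'b': node 1→1 ·f
i=20 'b': node 1→1 ·f
i=21 'd': node 1→0 ·f
i=22 'a': node 0→5
i=23 'a': node 5→5 ·f
i=24 'd': node 5→11  ** P2@[23:24]
i=25 'c': node 11→12 ·f  ** P4@[25:25]
i=26 'a': node 12→5 ·f
i=27 'c': node 5→12 ·f  ** P4@[27:27]
i=28 'b': node 12→1 ·f
i=29 'd': node 1→0 ·f
i=30 'c': node 0→12  ** P4@[30:30]
i=31 'a': node 12→5 ·f
i=32 'b': node 5→6
i=33 'd': node 6→7
i=34 'b': node 7→8
i=35 'a': node 8→9
i=36 'd': node 9→10  ** P1@[31:36],P2@[35:36]
i=37 'c': node 10→4 ·f  ** P0@[34:37],P4@[37:37]
i=38 'b': node 4→1 ·f
i=39 'b': node 1→1 ·f
i=40 'a': node 1→2
i=41 'd': node 2→3  ** P2@[40:41]
i=42 'c': node 3→4  ** P0@[39:42],P4@[42:42]
i=43 'a': node 4→5 ·f
i=44 'd': node 5→11  ** P2@[43:44]
i=45 'a': node 11→5 ·f
i=46 'd': node 5→11  ** P2@[45:46]
i=47 'b': node 11→1 ·f
i=48 'd': node 1→0 ·f
i=49 'c': node 0→12  ** P4@[49:49]
i=50 'd': node 12→0 ·f
i=51 'c': node 0→12  ** P4@[51:51]
i=52 'a': node 12→5 ·f
i=53 'a': node 5→5 ·f
i=54 'c': node 5→12 ·f  ** P4@[54:54]
i=55 'd': node 12→0 ·f
i=56 'd': node 0→0
i=57 'c': node 0→12  ** P4@[57:57]
i=58 'b': node 12→1 ·f
i=59 'a': node 1→2
i=60 'd': node 2→3  ** P2@[59:60]
i=61 'c': node 3→4  ** P0@[58:61],P4@[61:61]
i=62 'c': node 4→13 ·f  ** P4@[62:62]

Result: [[5,1],[5,2],[8,4],[9,4],[10,4],[13,3],[14,2],[16,2],[24,2],[25,4],[27,4],[30,4],[36,1],[36,2],[37,0],[37,4],[41,2],[42,0],[42,4],[44,2],[46,2],[49,4],[51,4],[54,4],[57,4],[60,2],[61,0],[61,4],[62,4]]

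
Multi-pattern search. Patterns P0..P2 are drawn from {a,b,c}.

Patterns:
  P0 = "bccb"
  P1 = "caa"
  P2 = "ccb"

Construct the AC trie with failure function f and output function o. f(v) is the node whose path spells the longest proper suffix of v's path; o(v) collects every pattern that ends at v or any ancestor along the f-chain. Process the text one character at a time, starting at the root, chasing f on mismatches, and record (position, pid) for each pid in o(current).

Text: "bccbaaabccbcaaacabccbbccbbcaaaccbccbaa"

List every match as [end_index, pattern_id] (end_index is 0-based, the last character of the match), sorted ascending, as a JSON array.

Construct AC machine:
Trie nodes:
  n0 'ε': b→1 c→5
  n1 'b': c→2
  n2 'bc': c→3
  n3 'bcc': b→4
  n4 'bccb': ·  ←P0
  n5 'c': a→6 c→8
  n6 'ca': a→7
  n7 'caa': ·  ←P1
  n8 'cc': b→9
  n9 'ccb': ·  ←P2

BFS fail/out derivation:
  n1('b'): parent n0 fail=0; on 'b' 0 → fail=0;  out ∅∪∅=∅
  n5('c'): parent n0 fail=0; on 'c' 0 → fail=0;  out ∅∪∅=∅
  n2('bc'): parent n1 fail=0; on 'c' 0 → fail=5;  out ∅∪∅=∅
  n6('ca'): parent n5 fail=0; on 'a' 0 → fail=0;  out ∅∪∅=∅
  n8('cc'): parent n5 fail=0; on 'c' 0 → fail=5;  out ∅∪∅=∅
  n3('bcc'): parent n2 fail=5; on 'c' 5 → fail=8;  out ∅∪∅=∅
  n7('caa'): parent n6 fail=0; on 'a' 0 → fail=0;  out {1}∪∅={1}
  n9('ccb'): parent n8 fail=5; on 'b' 5→0 → fail=1;  out {2}∪∅={2}
  n4('bccb'): parent n3 fail=8; on 'b' 8 → fail=9;  out {0}∪{2}={0,2}

Run:
[0] read 'b'  n0⇒n1
[1] read 'c'  n1⇒n2
[2] read 'c'  n2⇒n3
[3] read 'b'  n3⇒n4  emit P0@[0:3],P2@[1:3]
[4] read 'a'  n4⇒n0 ·f
[5] read 'a'  n0⇒n0
[6] read 'a'  n0⇒n0
[7] read 'b'  n0⇒n1
[8] read 'c'  n1⇒n2
[9] read 'c'  n2⇒n3
[10] read 'b'  n3⇒n4  emit P0@[7:10],P2@[8:10]
[11] read 'c'  n4⇒n2 ·f
[12] read 'a'  n2⇒n6 ·f
[13] read 'a'  n6⇒n7  emit P1@[11:13]
[14] read 'a'  n7⇒n0 ·f
[15] read 'c'  n0⇒n5
[16] read 'a'  n5⇒n6
[17] read 'b'  n6⇒n1 ·f
[18] read 'c'  n1⇒n2
[19] read 'c'  n2⇒n3
[20] read 'b'  n3⇒n4  emit P0@[17:20],P2@[18:20]
[21] read 'b'  n4⇒n1 ·f
[22] read 'c'  n1⇒n2
[23] read 'c'  n2⇒n3
[24] read 'b'  n3⇒n4  emit P0@[21:24],P2@[22:24]
[25] read 'b'  n4⇒n1 ·f
[26] read 'c'  n1⇒n2
[27] read 'a'  n2⇒n6 ·f
[28] read 'a'  n6⇒n7  emit P1@[26:28]
[29] read 'a'  n7⇒n0 ·f
[30] read 'c'  n0⇒n5
[31] read 'c'  n5⇒n8
[32] read 'b'  n8⇒n9  emit P2@[30:32]
[33] read 'c'  n9⇒n2 ·f
[34] read 'c'  n2⇒n3
[35] read 'b'  n3⇒n4  emit P0@[32:35],P2@[33:35]
[36] read 'a'  n4⇒n0 ·f
[37] read 'a'  n0⇒n0

Matches: [[3,0],[3,2],[10,0],[10,2],[13,1],[20,0],[20,2],[24,0],[24,2],[28,1],[32,2],[35,0],[35,2]]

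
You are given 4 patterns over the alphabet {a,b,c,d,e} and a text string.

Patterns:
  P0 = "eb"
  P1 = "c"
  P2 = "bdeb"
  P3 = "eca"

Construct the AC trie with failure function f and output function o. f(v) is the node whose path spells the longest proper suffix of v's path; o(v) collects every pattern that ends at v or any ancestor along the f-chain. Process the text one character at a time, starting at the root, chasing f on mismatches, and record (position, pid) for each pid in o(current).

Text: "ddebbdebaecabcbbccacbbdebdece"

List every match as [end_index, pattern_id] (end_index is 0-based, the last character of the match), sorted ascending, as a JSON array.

Build automaton:
Trie (insert patterns):
  0='ε' goto b→4 c→3 e→1
  1='e' goto b→2 c→8
  2='eb' goto ·  ←P0
  3='c' goto ·  ←P1
  4='b' goto d→5
  5='bd' goto e→6
  6='bde' goto b→7
  7='bdeb' goto ·  ←P2
  8='ec' goto a→9
  9='eca' goto ·  ←P3

BFS fail/out derivation:
  n1('e'): parent n0 fail=0; on 'e' 0 → fail=0;  out ∅∪∅=∅
  n3('c'): parent n0 fail=0; on 'c' 0 → fail=0;  out {1}∪∅={1}
  n4('b'): parent n0 fail=0; on 'b' 0 → fail=0;  out ∅∪∅=∅
  n2('eb'): parent n1 fail=0; on 'b' 0 → fail=4;  out {0}∪∅={0}
  n5('bd'): parent n4 fail=0; on 'd' 0 → fail=0;  out ∅∪∅=∅
  n8('ec'): parent n1 fail=0; on 'c' 0 → fail=3;  out ∅∪{1}={1}
  n6('bde'): parent n5 fail=0; on 'e' 0 → fail=1;  out ∅∪∅=∅
  n9('eca'): parent n8 fail=3; on 'a' 3→0 → fail=0;  out {3}∪∅={3}
  n7('bdeb'): parent n6 fail=1; on 'b' 1 → fail=2;  out {2}∪{0}={0,2}

Scan:
pos 0 'd': at 0
pos 1 'd': at 0
pos 2 'e': at 1
pos 3 'b': at 2  emit P0@[2:3]
pos 4 'b': at 4 ·f
pos 5 'd': at 5
pos 6 'e': at 6
pos 7 'b': at 7  emit P0@[6:7],P2@[4:7]
pos 8 'a': at 0 ·f
pos 9 'e': at 1
pos 10 'c': at 8  emit P1@[10:10]
pos 11 'a': at 9  emit P3@[9:11]
pos 12 'b': at 4 ·f
pos 13 'c': at 3 ·f  emit P1@[13:13]
pos 14 'b': at 4 ·f
pos 15 'b': at 4 ·f
pos 16 'c': at 3 ·f  emit P1@[16:16]
pos 17 'c': at 3 ·f  emit P1@[17:17]
pos 18 'a': at 0 ·f
pos 19 'c': at 3  emit P1@[19:19]
pos 20 'b': at 4 ·f
pos 21 'b': at 4 ·f
pos 22 'd': at 5
pos 23 'e': at 6
pos 24 'b': at 7  emit P0@[23:24],P2@[21:24]
pos 25 'd': at 5 ·f
pos 26 'e': at 6
pos 27 'c': at 8 ·f  emit P1@[27:27]
pos 28 'e': at 1 ·f

Result: [[3,0],[7,0],[7,2],[10,1],[11,3],[13,1],[16,1],[17,1],[19,1],[24,0],[24,2],[27,1]]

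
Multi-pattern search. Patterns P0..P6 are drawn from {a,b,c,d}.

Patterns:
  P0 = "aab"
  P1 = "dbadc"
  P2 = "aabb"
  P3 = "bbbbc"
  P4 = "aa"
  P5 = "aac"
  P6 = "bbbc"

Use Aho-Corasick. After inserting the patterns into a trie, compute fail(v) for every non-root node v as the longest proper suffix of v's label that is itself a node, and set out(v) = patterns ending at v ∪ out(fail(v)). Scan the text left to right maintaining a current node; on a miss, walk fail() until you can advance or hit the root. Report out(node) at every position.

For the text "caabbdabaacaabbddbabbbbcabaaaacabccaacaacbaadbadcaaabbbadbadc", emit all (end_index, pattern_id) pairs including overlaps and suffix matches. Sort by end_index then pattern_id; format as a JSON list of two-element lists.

Build:
Trie (insert patterns):
  n0 'ε': a→1 b→10 d→4
  n1 'a': a→2
  n2 'aa': b→3 c→15  ←P4
  n3 'aab': b→9  ←P0
  n4 'd': b→5
  n5 'db': a→6
  n6 'dba': d→7
  n7 'dbad': c→8
  n8 'dbadc': ·  ←P1
  n9 'aabb': ·  ←P2
  n10 'b': b→11
  n11 'bb': b→12
  n12 'bbb': b→13 c→16
  n13 'bbbb': c→14
  n14 'bbbbc': ·  ←P3
  n15 'aac': ·  ←P5
  n16 'bbbc': ·  ←P6

BFS fail/out derivation:
  n1('a'): parent n0 fail=0; on 'a' 0 → fail=0;  out ∅∪∅=∅
  n4('d'): parent n0 fail=0; on 'd' 0 → fail=0;  out ∅∪∅=∅
  n10('b'): parent n0 fail=0; on 'b' 0 → fail=0;  out ∅∪∅=∅
  n2('aa'): parent n1 fail=0; on 'a' 0 → fail=1;  out {4}∪∅={4}
  n5('db'): parent n4 fail=0; on 'b' 0 → fail=10;  out ∅∪∅=∅
  n11('bb'): parent n10 fail=0; on 'b' 0 → fail=10;  out ∅∪∅=∅
  n3('aab'): parent n2 fail=1; on 'b' 1→0 → fail=10;  out {0}∪∅={0}
  n6('dba'): parent n5 fail=10; on 'a' 10→0 → fail=1;  out ∅∪∅=∅
  n12('bbb'): parent n11 fail=10; on 'b' 10 → fail=11;  out ∅∪∅=∅
  n15('aac'): parent n2 fail=1; on 'c' 1→0 → fail=0;  out {5}∪∅={5}
  n7('dbad'): parent n6 fail=1; on 'd' 1→0 → fail=4;  out ∅∪∅=∅
  n9('aabb'): parent n3 fail=10; on 'b' 10 → fail=11;  out {2}∪∅={2}
  n13('bbbb'): parent n12 fail=11; on 'b' 11 → fail=12;  out ∅∪∅=∅
  n16('bbbc'): parent n12 fail=11; on 'c' 11→10→0 → fail=0;  out {6}∪∅={6}
  n8('dbadc'): parent n7 fail=4; on 'c' 4→0 → fail=0;  out {1}∪∅={1}
  n14('bbbbc'): parent n13 fail=12; on 'c' 12 → fail=16;  out {3}∪{6}={3,6}

Run:
pos 0 'c': at 0
pos 1 'a': at 1
pos 2 'a': at 2  ** P4@[1:2]
pos 3 'b': at 3  ** P0@[1:3]
pos 4 'b': at 9  ** P2@[1:4]
pos 5 'd': at 4 (via fail)
pos 6 'a': at 1 (via fail)
pos 7 'b': at 10 (via fail)
pos 8 'a': at 1 (via fail)
pos 9 'a': at 2  ** P4@[8:9]
pos 10 'c': at 15  ** P5@[8:10]
pos 11 'a': at 1 (via fail)
pos 12 'a': at 2  ** P4@[11:12]
pos 13 'b': at 3  ** P0@[11:13]
pos 14 'b': at 9  ** P2@[11:14]
pos 15 'd': at 4 (via fail)
pos 16 'd': at 4 (via fail)
pos 17 'b': at 5
pos 18 'a': at 6
pos 19 'b': at 10 (via fail)
pos 20 'b': at 11
pos 21 'b': at 12
pos 22 'b': at 13
pos 23 'c': at 14  ** P3@[19:23],P6@[20:23]
pos 24 'a': at 1 (via fail)
pos 25 'b': at 10 (via fail)
pos 26 'a': at 1 (via fail)
pos 27 'a': at 2  ** P4@[26:27]
pos 28 'a': at 2 (via fail)  ** P4@[27:28]
pos 29 'a': at 2 (via fail)  ** P4@[28:29]
pos 30 'c': at 15  ** P5@[28:30]
pos 31 'a': at 1 (via fail)
pos 32 'b': at 10 (via fail)
pos 33 'c': at 0 (via fail)
pos 34 'c': at 0
pos 35 'a': at 1
pos 36 'a': at 2  ** P4@[35:36]
pos 37 'c': at 15  ** P5@[35:37]
pos 38 'a': at 1 (via fail)
pos 39 'a': at 2  ** P4@[38:39]
pos 40 'c': at 15  ** P5@[38:40]
pos 41 'b': at 10 (via fail)
pos 42 'a': at 1 (via fail)
pos 43 'a': at 2  ** P4@[42:43]
pos 44 'd': at 4 (via fail)
pos 45 'b': at 5
pos 46 'a': at 6
pos 47 'd': at 7
pos 48 'c': at 8  ** P1@[44:48]
pos 49 'a': at 1 (via fail)
pos 50 'a': at 2  ** P4@[49:50]
pos 51 'a': at 2 (via fail)  ** P4@[50:51]
pos 52 'b': at 3  ** P0@[50:52]
pos 53 'b': at 9  ** P2@[50:53]
pos 54 'b': at 12 (via fail)
pos 55 'a': at 1 (via fail)
pos 56 'd': at 4 (via fail)
pos 57 'b': at 5
pos 58 'a': at 6
pos 59 'd': at 7
pos 60 'c': at 8  ** P1@[56:60]

Result: [[2,4],[3,0],[4,2],[9,4],[10,5],[12,4],[13,0],[14,2],[23,3],[23,6],[27,4],[28,4],[29,4],[30,5],[36,4],[37,5],[39,4],[40,5],[43,4],[48,1],[50,4],[51,4],[52,0],[53,2],[60,1]]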